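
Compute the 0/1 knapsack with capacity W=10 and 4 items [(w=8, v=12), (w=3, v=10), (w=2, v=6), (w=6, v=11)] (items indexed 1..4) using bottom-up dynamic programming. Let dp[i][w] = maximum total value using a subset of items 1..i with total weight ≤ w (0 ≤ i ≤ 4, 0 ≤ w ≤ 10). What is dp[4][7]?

i\w   0   1   2   3   4   5   6   7   8   9  10
  0   0   0   0   0   0   0   0   0   0   0   0
  1   0   0   0   0   0   0   0   0  12  12  12
  2   0   0   0  10  10  10  10  10  12  12  12
  3   0   0   6  10  10  16  16  16  16  16  18
  4   0   0   6  10  10  16  16  16  17  21  21

16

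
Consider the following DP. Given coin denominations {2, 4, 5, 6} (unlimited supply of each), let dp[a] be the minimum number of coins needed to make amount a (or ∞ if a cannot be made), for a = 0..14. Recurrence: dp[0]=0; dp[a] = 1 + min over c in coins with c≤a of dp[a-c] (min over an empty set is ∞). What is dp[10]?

 a  0  1  2  3  4  5  6  7  8  9 10 11 12 13 14
dp  0  -  1  -  1  1  1  2  2  2  2  2  2  3  3
(- denotes ∞ / unreachable)

2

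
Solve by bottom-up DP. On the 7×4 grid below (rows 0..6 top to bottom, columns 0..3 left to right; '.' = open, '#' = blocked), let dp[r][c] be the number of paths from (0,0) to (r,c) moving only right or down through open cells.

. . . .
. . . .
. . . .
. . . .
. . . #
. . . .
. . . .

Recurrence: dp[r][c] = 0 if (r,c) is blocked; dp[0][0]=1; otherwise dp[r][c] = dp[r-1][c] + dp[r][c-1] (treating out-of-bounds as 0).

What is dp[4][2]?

r\c   0   1   2   3
  0   1   1   1   1
  1   1   2   3   4
  2   1   3   6  10
  3   1   4  10  20
  4   1   5  15   0
  5   1   6  21  21
  6   1   7  28  49

15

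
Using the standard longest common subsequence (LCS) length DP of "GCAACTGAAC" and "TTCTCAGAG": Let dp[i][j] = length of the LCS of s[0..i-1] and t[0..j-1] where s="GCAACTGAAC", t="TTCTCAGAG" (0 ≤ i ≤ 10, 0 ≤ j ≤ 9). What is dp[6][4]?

2

   ''  T  T  C  T  C  A  G  A  G
''  0  0  0  0  0  0  0  0  0  0
 G  0  0  0  0  0  0  0  1  1  1
 C  0  0  0  1  1  1  1  1  1  1
 A  0  0  0  1  1  1  2  2  2  2
 A  0  0  0  1  1  1  2  2  3  3
 C  0  0  0  1  1  2  2  2  3  3
 T  0  1  1  1  2  2  2  2  3  3
 G  0  1  1  1  2  2  2  3  3  4
 A  0  1  1  1  2  2  3  3  4  4
 A  0  1  1  1  2  2  3  3  4  4
 C  0  1  1  2  2  3  3  3  4  4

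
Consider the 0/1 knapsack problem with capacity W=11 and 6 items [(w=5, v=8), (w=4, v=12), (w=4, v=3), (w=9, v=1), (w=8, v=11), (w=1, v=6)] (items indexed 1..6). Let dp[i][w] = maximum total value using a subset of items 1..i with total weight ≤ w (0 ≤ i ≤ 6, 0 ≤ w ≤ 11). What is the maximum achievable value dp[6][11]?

26

i\w   0   1   2   3   4   5   6   7   8   9  10  11
  0   0   0   0   0   0   0   0   0   0   0   0   0
  1   0   0   0   0   0   8   8   8   8   8   8   8
  2   0   0   0   0  12  12  12  12  12  20  20  20
  3   0   0   0   0  12  12  12  12  15  20  20  20
  4   0   0   0   0  12  12  12  12  15  20  20  20
  5   0   0   0   0  12  12  12  12  15  20  20  20
  6   0   6   6   6  12  18  18  18  18  21  26  26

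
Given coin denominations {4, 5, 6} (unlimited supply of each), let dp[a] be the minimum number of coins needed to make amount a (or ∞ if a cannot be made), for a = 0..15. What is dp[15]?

 a  0  1  2  3  4  5  6  7  8  9 10 11 12 13 14 15
dp  0  -  -  -  1  1  1  -  2  2  2  2  2  3  3  3
(- denotes ∞ / unreachable)

3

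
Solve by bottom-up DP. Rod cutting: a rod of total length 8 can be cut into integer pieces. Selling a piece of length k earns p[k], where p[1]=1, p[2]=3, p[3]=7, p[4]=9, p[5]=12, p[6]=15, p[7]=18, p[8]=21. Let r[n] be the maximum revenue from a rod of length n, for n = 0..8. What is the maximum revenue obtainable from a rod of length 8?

   n    0    1    2    3    4    5    6    7    8
r[n]    0    1    3    7    9   12   15   18   21

21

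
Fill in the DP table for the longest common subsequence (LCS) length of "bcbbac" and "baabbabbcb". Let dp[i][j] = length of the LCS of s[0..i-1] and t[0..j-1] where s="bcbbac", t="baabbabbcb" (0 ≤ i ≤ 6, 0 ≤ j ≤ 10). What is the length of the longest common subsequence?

   ''  b  a  a  b  b  a  b  b  c  b
''  0  0  0  0  0  0  0  0  0  0  0
 b  0  1  1  1  1  1  1  1  1  1  1
 c  0  1  1  1  1  1  1  1  1  2  2
 b  0  1  1  1  2  2  2  2  2  2  3
 b  0  1  1  1  2  3  3  3  3  3  3
 a  0  1  2  2  2  3  4  4  4  4  4
 c  0  1  2  2  2  3  4  4  4  5  5

5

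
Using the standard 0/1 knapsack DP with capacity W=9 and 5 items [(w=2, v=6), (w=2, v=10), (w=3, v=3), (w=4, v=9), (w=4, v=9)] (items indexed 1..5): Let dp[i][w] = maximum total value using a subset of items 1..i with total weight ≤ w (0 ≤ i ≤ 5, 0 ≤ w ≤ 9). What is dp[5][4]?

16

i\w   0   1   2   3   4   5   6   7   8   9
  0   0   0   0   0   0   0   0   0   0   0
  1   0   0   6   6   6   6   6   6   6   6
  2   0   0  10  10  16  16  16  16  16  16
  3   0   0  10  10  16  16  16  19  19  19
  4   0   0  10  10  16  16  19  19  25  25
  5   0   0  10  10  16  16  19  19  25  25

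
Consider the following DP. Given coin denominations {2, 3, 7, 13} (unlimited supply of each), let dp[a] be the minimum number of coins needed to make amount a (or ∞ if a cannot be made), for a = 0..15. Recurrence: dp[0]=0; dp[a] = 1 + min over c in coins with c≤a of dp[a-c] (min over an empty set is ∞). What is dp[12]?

3

 a  0  1  2  3  4  5  6  7  8  9 10 11 12 13 14 15
dp  0  -  1  1  2  2  2  1  3  2  2  3  3  1  2  2
(- denotes ∞ / unreachable)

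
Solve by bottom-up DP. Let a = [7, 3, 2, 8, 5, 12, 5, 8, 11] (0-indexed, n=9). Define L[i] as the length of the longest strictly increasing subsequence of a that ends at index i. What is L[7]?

   i    0    1    2    3    4    5    6    7    8
a[i]    7    3    2    8    5   12    5    8   11
L[i]    1    1    1    2    2    3    2    3    4

3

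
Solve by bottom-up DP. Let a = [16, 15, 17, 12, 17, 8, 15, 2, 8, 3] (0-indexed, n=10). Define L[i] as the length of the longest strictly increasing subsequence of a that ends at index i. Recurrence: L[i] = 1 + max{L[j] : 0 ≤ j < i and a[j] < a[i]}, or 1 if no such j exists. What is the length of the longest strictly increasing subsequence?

   i    0    1    2    3    4    5    6    7    8    9
a[i]   16   15   17   12   17    8   15    2    8    3
L[i]    1    1    2    1    2    1    2    1    2    2

2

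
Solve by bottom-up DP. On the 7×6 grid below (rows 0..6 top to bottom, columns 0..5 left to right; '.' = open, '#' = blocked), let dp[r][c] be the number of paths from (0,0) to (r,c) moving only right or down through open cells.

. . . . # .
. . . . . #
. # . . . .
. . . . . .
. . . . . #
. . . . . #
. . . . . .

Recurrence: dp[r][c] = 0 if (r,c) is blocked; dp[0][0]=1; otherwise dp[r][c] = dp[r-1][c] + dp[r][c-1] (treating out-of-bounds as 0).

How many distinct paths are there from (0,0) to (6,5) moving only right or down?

r\c   0   1   2   3   4   5
  0   1   1   1   1   0   0
  1   1   2   3   4   4   0
  2   1   0   3   7  11  11
  3   1   1   4  11  22  33
  4   1   2   6  17  39   0
  5   1   3   9  26  65   0
  6   1   4  13  39 104 104

104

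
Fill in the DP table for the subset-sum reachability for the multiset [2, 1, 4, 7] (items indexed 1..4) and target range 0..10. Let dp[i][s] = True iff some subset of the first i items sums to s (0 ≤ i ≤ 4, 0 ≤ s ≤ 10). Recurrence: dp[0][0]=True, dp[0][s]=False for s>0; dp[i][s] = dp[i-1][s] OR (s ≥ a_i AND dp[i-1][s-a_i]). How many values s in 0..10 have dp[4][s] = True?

i\s   0   1   2   3   4   5   6   7   8   9  10
  0   T   F   F   F   F   F   F   F   F   F   F
  1   T   F   T   F   F   F   F   F   F   F   F
  2   T   T   T   T   F   F   F   F   F   F   F
  3   T   T   T   T   T   T   T   T   F   F   F
  4   T   T   T   T   T   T   T   T   T   T   T

11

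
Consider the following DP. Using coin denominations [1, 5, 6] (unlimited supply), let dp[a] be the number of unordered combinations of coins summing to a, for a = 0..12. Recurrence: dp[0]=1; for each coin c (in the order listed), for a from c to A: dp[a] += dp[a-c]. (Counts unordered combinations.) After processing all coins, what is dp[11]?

after  coin     0     1     2     3     4     5     6     7     8     9    10    11    12
          1     1     1     1     1     1     1     1     1     1     1     1     1     1
          5     1     1     1     1     1     2     2     2     2     2     3     3     3
          6     1     1     1     1     1     2     3     3     3     3     4     5     6

5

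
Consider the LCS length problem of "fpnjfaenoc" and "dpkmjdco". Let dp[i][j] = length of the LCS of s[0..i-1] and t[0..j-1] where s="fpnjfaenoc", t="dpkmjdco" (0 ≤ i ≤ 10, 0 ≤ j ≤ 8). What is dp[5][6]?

   ''  d  p  k  m  j  d  c  o
''  0  0  0  0  0  0  0  0  0
 f  0  0  0  0  0  0  0  0  0
 p  0  0  1  1  1  1  1  1  1
 n  0  0  1  1  1  1  1  1  1
 j  0  0  1  1  1  2  2  2  2
 f  0  0  1  1  1  2  2  2  2
 a  0  0  1  1  1  2  2  2  2
 e  0  0  1  1  1  2  2  2  2
 n  0  0  1  1  1  2  2  2  2
 o  0  0  1  1  1  2  2  2  3
 c  0  0  1  1  1  2  2  3  3

2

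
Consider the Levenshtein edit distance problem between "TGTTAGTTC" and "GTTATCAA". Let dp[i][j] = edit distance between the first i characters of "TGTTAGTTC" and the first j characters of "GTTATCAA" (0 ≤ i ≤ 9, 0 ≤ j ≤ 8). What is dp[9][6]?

   ''  G  T  T  A  T  C  A  A
''  0  1  2  3  4  5  6  7  8
 T  1  1  1  2  3  4  5  6  7
 G  2  1  2  2  3  4  5  6  7
 T  3  2  1  2  3  3  4  5  6
 T  4  3  2  1  2  3  4  5  6
 A  5  4  3  2  1  2  3  4  5
 G  6  5  4  3  2  2  3  4  5
 T  7  6  5  4  3  2  3  4  5
 T  8  7  6  5  4  3  3  4  5
 C  9  8  7  6  5  4  3  4  5

3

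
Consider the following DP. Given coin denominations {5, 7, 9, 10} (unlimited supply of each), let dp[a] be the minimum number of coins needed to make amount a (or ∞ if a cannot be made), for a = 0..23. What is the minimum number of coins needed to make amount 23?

 a  0  1  2  3  4  5  6  7  8  9 10 11 12 13 14 15 16 17 18 19 20 21 22 23
dp  0  -  -  -  -  1  -  1  -  1  1  -  2  -  2  2  2  2  2  2  2  3  3  3
(- denotes ∞ / unreachable)

3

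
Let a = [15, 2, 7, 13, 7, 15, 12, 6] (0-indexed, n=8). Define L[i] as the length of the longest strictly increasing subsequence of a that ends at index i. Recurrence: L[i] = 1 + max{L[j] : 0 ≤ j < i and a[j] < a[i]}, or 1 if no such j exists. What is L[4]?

   i    0    1    2    3    4    5    6    7
a[i]   15    2    7   13    7   15   12    6
L[i]    1    1    2    3    2    4    3    2

2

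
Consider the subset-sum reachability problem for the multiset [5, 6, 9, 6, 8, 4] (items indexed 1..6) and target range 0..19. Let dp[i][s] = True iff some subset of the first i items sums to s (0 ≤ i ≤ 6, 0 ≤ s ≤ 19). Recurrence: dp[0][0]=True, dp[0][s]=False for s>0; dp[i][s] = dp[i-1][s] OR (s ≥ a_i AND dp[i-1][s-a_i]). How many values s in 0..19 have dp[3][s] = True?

7

i\s   0   1   2   3   4   5   6   7   8   9  10  11  12  13  14  15  16  17  18  19
  0   T   F   F   F   F   F   F   F   F   F   F   F   F   F   F   F   F   F   F   F
  1   T   F   F   F   F   T   F   F   F   F   F   F   F   F   F   F   F   F   F   F
  2   T   F   F   F   F   T   T   F   F   F   F   T   F   F   F   F   F   F   F   F
  3   T   F   F   F   F   T   T   F   F   T   F   T   F   F   T   T   F   F   F   F
  4   T   F   F   F   F   T   T   F   F   T   F   T   T   F   T   T   F   T   F   F
  5   T   F   F   F   F   T   T   F   T   T   F   T   T   T   T   T   F   T   F   T
  6   T   F   F   F   T   T   T   F   T   T   T   T   T   T   T   T   T   T   T   T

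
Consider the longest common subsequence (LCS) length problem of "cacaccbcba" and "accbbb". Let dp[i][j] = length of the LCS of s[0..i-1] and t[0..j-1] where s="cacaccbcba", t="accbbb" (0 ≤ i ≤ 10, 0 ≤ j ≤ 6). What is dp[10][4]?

4

   ''  a  c  c  b  b  b
''  0  0  0  0  0  0  0
 c  0  0  1  1  1  1  1
 a  0  1  1  1  1  1  1
 c  0  1  2  2  2  2  2
 a  0  1  2  2  2  2  2
 c  0  1  2  3  3  3  3
 c  0  1  2  3  3  3  3
 b  0  1  2  3  4  4  4
 c  0  1  2  3  4  4  4
 b  0  1  2  3  4  5  5
 a  0  1  2  3  4  5  5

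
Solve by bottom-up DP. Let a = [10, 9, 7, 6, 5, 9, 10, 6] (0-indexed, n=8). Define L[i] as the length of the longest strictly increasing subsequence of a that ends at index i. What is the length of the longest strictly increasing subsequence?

3

   i    0    1    2    3    4    5    6    7
a[i]   10    9    7    6    5    9   10    6
L[i]    1    1    1    1    1    2    3    2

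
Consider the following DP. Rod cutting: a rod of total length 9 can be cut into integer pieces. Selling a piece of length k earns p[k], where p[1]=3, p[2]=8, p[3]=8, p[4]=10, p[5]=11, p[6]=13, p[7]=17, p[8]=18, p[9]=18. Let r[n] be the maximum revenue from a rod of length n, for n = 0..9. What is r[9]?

   n    0    1    2    3    4    5    6    7    8    9
r[n]    0    3    8   11   16   19   24   27   32   35

35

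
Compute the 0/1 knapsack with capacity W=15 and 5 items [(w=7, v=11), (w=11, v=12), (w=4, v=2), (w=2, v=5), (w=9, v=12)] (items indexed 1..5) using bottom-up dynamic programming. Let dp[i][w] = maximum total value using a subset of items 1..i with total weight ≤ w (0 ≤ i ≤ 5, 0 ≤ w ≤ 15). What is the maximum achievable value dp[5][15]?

19

i\w   0   1   2   3   4   5   6   7   8   9  10  11  12  13  14  15
  0   0   0   0   0   0   0   0   0   0   0   0   0   0   0   0   0
  1   0   0   0   0   0   0   0  11  11  11  11  11  11  11  11  11
  2   0   0   0   0   0   0   0  11  11  11  11  12  12  12  12  12
  3   0   0   0   0   2   2   2  11  11  11  11  13  13  13  13  14
  4   0   0   5   5   5   5   7  11  11  16  16  16  16  18  18  18
  5   0   0   5   5   5   5   7  11  11  16  16  17  17  18  18  19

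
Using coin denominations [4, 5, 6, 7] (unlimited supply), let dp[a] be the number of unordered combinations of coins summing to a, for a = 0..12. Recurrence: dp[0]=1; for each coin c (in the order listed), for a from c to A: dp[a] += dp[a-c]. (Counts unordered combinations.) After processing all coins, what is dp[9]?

after  coin     0     1     2     3     4     5     6     7     8     9    10    11    12
          4     1     0     0     0     1     0     0     0     1     0     0     0     1
          5     1     0     0     0     1     1     0     0     1     1     1     0     1
          6     1     0     0     0     1     1     1     0     1     1     2     1     2
          7     1     0     0     0     1     1     1     1     1     1     2     2     3

1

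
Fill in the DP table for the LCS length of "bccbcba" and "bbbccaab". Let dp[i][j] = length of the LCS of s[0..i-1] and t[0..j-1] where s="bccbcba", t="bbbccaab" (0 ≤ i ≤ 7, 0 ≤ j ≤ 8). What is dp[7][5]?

   ''  b  b  b  c  c  a  a  b
''  0  0  0  0  0  0  0  0  0
 b  0  1  1  1  1  1  1  1  1
 c  0  1  1  1  2  2  2  2  2
 c  0  1  1  1  2  3  3  3  3
 b  0  1  2  2  2  3  3  3  4
 c  0  1  2  2  3  3  3  3  4
 b  0  1  2  3  3  3  3  3  4
 a  0  1  2  3  3  3  4  4  4

3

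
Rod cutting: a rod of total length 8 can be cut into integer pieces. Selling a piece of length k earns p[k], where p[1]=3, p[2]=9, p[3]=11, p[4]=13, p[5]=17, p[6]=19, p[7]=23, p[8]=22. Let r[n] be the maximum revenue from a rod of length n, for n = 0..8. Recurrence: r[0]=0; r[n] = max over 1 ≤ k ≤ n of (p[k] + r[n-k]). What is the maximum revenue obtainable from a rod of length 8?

36

   n    0    1    2    3    4    5    6    7    8
r[n]    0    3    9   12   18   21   27   30   36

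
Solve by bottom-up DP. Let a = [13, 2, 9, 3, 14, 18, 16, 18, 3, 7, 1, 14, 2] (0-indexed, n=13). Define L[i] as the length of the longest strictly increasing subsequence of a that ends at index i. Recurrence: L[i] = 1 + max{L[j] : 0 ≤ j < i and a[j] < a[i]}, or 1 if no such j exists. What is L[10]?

   i    0    1    2    3    4    5    6    7    8    9   10   11   12
a[i]   13    2    9    3   14   18   16   18    3    7    1   14    2
L[i]    1    1    2    2    3    4    4    5    2    3    1    4    2

1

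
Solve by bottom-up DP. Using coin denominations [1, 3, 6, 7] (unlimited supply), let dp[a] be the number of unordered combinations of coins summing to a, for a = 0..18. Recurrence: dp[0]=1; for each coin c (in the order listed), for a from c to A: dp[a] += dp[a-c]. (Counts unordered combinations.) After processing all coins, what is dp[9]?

after  coin     0     1     2     3     4     5     6     7     8     9    10    11    12    13    14    15    16    17    18
          1     1     1     1     1     1     1     1     1     1     1     1     1     1     1     1     1     1     1     1
          3     1     1     1     2     2     2     3     3     3     4     4     4     5     5     5     6     6     6     7
          6     1     1     1     2     2     2     4     4     4     6     6     6     9     9     9    12    12    12    16
          7     1     1     1     2     2     2     4     5     5     7     8     8    11    13    14    17    19    20    24

7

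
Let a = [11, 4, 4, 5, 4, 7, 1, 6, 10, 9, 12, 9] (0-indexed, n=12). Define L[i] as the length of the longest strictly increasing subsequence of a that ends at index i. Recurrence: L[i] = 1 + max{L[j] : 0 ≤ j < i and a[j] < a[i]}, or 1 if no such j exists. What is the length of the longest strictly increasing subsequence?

5

   i    0    1    2    3    4    5    6    7    8    9   10   11
a[i]   11    4    4    5    4    7    1    6   10    9   12    9
L[i]    1    1    1    2    1    3    1    3    4    4    5    4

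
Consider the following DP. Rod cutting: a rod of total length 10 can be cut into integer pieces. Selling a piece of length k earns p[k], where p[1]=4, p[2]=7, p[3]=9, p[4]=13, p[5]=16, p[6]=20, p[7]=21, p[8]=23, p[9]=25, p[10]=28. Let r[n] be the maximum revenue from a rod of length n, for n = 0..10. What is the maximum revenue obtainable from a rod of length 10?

40

   n    0    1    2    3    4    5    6    7    8    9   10
r[n]    0    4    8   12   16   20   24   28   32   36   40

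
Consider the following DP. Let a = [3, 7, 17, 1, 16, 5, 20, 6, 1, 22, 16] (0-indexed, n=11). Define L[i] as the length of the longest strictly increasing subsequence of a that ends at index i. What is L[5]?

2

   i    0    1    2    3    4    5    6    7    8    9   10
a[i]    3    7   17    1   16    5   20    6    1   22   16
L[i]    1    2    3    1    3    2    4    3    1    5    4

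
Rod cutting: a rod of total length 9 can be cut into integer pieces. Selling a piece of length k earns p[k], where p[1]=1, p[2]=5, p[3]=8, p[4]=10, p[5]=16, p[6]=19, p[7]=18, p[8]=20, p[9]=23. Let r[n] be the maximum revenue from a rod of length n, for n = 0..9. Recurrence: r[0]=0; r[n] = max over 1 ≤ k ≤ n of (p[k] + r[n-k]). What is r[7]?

   n    0    1    2    3    4    5    6    7    8    9
r[n]    0    1    5    8   10   16   19   21   24   27

21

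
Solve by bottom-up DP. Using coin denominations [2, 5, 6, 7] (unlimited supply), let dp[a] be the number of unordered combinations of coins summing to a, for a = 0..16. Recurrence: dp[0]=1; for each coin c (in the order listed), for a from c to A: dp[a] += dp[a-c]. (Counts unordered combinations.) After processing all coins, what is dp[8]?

2

after  coin     0     1     2     3     4     5     6     7     8     9    10    11    12    13    14    15    16
          2     1     0     1     0     1     0     1     0     1     0     1     0     1     0     1     0     1
          5     1     0     1     0     1     1     1     1     1     1     2     1     2     1     2     2     2
          6     1     0     1     0     1     1     2     1     2     1     3     2     4     2     4     3     5
          7     1     0     1     0     1     1     2     2     2     2     3     3     5     4     6     5     7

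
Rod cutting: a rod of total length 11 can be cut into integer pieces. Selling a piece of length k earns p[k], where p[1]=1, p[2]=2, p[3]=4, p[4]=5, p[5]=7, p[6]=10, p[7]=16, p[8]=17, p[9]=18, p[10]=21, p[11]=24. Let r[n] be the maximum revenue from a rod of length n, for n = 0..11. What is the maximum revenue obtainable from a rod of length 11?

24

   n    0    1    2    3    4    5    6    7    8    9   10   11
r[n]    0    1    2    4    5    7   10   16   17   18   21   24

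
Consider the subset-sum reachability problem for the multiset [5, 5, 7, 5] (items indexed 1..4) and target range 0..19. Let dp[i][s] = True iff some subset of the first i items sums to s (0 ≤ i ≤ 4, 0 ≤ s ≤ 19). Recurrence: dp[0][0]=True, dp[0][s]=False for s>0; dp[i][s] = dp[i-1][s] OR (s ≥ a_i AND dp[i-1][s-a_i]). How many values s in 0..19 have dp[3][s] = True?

i\s   0   1   2   3   4   5   6   7   8   9  10  11  12  13  14  15  16  17  18  19
  0   T   F   F   F   F   F   F   F   F   F   F   F   F   F   F   F   F   F   F   F
  1   T   F   F   F   F   T   F   F   F   F   F   F   F   F   F   F   F   F   F   F
  2   T   F   F   F   F   T   F   F   F   F   T   F   F   F   F   F   F   F   F   F
  3   T   F   F   F   F   T   F   T   F   F   T   F   T   F   F   F   F   T   F   F
  4   T   F   F   F   F   T   F   T   F   F   T   F   T   F   F   T   F   T   F   F

6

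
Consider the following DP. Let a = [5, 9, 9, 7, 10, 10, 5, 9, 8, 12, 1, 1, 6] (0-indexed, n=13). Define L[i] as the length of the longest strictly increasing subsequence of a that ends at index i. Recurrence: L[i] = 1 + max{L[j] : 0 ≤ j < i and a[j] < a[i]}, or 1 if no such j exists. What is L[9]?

4

   i    0    1    2    3    4    5    6    7    8    9   10   11   12
a[i]    5    9    9    7   10   10    5    9    8   12    1    1    6
L[i]    1    2    2    2    3    3    1    3    3    4    1    1    2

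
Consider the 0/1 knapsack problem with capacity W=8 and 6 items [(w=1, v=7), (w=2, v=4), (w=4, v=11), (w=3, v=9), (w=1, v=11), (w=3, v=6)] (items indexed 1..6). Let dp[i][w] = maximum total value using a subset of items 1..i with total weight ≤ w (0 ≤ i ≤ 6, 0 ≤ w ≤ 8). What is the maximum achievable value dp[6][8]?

33

i\w   0   1   2   3   4   5   6   7   8
  0   0   0   0   0   0   0   0   0   0
  1   0   7   7   7   7   7   7   7   7
  2   0   7   7  11  11  11  11  11  11
  3   0   7   7  11  11  18  18  22  22
  4   0   7   7  11  16  18  20  22  27
  5   0  11  18  18  22  27  29  31  33
  6   0  11  18  18  22  27  29  31  33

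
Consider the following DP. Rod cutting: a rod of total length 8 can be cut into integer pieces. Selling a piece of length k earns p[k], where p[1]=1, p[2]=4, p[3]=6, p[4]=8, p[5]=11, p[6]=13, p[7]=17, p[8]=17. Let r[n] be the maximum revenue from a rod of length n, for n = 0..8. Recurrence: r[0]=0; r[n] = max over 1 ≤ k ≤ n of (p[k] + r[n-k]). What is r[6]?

13

   n    0    1    2    3    4    5    6    7    8
r[n]    0    1    4    6    8   11   13   17   18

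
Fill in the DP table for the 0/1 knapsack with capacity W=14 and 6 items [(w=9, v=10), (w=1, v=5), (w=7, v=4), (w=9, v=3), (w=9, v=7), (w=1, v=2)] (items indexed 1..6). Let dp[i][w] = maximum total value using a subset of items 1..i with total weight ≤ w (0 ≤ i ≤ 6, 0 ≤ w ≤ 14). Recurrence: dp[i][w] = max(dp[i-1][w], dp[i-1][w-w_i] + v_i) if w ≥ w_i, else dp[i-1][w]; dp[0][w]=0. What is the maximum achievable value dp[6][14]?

i\w   0   1   2   3   4   5   6   7   8   9  10  11  12  13  14
  0   0   0   0   0   0   0   0   0   0   0   0   0   0   0   0
  1   0   0   0   0   0   0   0   0   0  10  10  10  10  10  10
  2   0   5   5   5   5   5   5   5   5  10  15  15  15  15  15
  3   0   5   5   5   5   5   5   5   9  10  15  15  15  15  15
  4   0   5   5   5   5   5   5   5   9  10  15  15  15  15  15
  5   0   5   5   5   5   5   5   5   9  10  15  15  15  15  15
  6   0   5   7   7   7   7   7   7   9  11  15  17  17  17  17

17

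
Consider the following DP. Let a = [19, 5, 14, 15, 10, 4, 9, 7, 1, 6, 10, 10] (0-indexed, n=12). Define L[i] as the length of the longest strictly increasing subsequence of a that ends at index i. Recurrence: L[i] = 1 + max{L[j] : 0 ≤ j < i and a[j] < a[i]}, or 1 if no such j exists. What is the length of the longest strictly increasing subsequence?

3

   i    0    1    2    3    4    5    6    7    8    9   10   11
a[i]   19    5   14   15   10    4    9    7    1    6   10   10
L[i]    1    1    2    3    2    1    2    2    1    2    3    3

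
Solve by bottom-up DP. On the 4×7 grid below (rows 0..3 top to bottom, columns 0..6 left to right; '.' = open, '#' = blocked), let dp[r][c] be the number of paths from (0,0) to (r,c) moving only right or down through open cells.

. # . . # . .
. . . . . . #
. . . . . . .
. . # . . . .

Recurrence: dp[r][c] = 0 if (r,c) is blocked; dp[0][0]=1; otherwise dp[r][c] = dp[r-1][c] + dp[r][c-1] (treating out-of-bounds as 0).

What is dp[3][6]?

r\c   0   1   2   3   4   5   6
  0   1   0   0   0   0   0   0
  1   1   1   1   1   1   1   0
  2   1   2   3   4   5   6   6
  3   1   3   0   4   9  15  21

21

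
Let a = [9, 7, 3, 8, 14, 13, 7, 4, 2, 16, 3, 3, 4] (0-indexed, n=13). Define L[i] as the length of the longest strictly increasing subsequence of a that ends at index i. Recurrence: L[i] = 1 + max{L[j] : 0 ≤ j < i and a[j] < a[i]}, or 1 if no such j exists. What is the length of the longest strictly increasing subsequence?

4

   i    0    1    2    3    4    5    6    7    8    9   10   11   12
a[i]    9    7    3    8   14   13    7    4    2   16    3    3    4
L[i]    1    1    1    2    3    3    2    2    1    4    2    2    3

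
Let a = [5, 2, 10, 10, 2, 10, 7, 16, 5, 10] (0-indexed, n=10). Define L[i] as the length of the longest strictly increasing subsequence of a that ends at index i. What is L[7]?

   i    0    1    2    3    4    5    6    7    8    9
a[i]    5    2   10   10    2   10    7   16    5   10
L[i]    1    1    2    2    1    2    2    3    2    3

3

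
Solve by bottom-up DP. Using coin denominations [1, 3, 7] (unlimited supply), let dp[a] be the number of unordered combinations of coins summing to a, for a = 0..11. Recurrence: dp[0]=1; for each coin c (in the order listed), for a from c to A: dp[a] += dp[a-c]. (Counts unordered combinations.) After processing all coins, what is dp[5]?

after  coin     0     1     2     3     4     5     6     7     8     9    10    11
          1     1     1     1     1     1     1     1     1     1     1     1     1
          3     1     1     1     2     2     2     3     3     3     4     4     4
          7     1     1     1     2     2     2     3     4     4     5     6     6

2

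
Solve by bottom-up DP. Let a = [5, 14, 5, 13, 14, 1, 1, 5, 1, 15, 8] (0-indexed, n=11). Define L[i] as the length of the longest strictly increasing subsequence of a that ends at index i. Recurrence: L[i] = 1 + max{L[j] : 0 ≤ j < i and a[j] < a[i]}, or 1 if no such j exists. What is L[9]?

4

   i    0    1    2    3    4    5    6    7    8    9   10
a[i]    5   14    5   13   14    1    1    5    1   15    8
L[i]    1    2    1    2    3    1    1    2    1    4    3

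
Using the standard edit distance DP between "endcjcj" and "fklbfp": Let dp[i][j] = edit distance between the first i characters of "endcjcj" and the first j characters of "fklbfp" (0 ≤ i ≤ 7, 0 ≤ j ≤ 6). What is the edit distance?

7

   ''  f  k  l  b  f  p
''  0  1  2  3  4  5  6
 e  1  1  2  3  4  5  6
 n  2  2  2  3  4  5  6
 d  3  3  3  3  4  5  6
 c  4  4  4  4  4  5  6
 j  5  5  5  5  5  5  6
 c  6  6  6  6  6  6  6
 j  7  7  7  7  7  7  7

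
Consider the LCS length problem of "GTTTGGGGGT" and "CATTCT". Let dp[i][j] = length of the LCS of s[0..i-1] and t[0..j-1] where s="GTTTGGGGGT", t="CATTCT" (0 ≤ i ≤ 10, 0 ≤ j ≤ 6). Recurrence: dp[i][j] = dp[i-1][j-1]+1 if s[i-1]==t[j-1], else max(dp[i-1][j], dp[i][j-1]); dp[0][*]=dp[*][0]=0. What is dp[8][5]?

2

   ''  C  A  T  T  C  T
''  0  0  0  0  0  0  0
 G  0  0  0  0  0  0  0
 T  0  0  0  1  1  1  1
 T  0  0  0  1  2  2  2
 T  0  0  0  1  2  2  3
 G  0  0  0  1  2  2  3
 G  0  0  0  1  2  2  3
 G  0  0  0  1  2  2  3
 G  0  0  0  1  2  2  3
 G  0  0  0  1  2  2  3
 T  0  0  0  1  2  2  3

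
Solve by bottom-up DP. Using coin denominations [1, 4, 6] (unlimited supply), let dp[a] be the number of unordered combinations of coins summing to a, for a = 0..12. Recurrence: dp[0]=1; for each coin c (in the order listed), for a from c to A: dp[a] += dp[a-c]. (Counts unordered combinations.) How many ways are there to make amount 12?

after  coin     0     1     2     3     4     5     6     7     8     9    10    11    12
          1     1     1     1     1     1     1     1     1     1     1     1     1     1
          4     1     1     1     1     2     2     2     2     3     3     3     3     4
          6     1     1     1     1     2     2     3     3     4     4     5     5     7

7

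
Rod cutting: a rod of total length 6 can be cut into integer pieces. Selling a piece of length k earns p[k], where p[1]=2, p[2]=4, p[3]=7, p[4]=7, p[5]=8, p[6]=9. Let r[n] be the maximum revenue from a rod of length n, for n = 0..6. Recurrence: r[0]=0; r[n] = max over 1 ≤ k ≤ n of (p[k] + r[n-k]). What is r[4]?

   n    0    1    2    3    4    5    6
r[n]    0    2    4    7    9   11   14

9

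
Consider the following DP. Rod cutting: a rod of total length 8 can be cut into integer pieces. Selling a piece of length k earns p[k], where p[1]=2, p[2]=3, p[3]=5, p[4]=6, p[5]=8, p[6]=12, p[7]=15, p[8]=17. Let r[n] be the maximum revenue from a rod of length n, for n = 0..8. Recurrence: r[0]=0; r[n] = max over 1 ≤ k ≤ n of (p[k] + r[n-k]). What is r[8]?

   n    0    1    2    3    4    5    6    7    8
r[n]    0    2    4    6    8   10   12   15   17

17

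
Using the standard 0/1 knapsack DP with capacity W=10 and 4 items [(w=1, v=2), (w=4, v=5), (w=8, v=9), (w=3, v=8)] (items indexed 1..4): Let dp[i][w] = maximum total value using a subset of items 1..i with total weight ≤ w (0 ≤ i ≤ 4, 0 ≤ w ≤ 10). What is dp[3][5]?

7

i\w   0   1   2   3   4   5   6   7   8   9  10
  0   0   0   0   0   0   0   0   0   0   0   0
  1   0   2   2   2   2   2   2   2   2   2   2
  2   0   2   2   2   5   7   7   7   7   7   7
  3   0   2   2   2   5   7   7   7   9  11  11
  4   0   2   2   8  10  10  10  13  15  15  15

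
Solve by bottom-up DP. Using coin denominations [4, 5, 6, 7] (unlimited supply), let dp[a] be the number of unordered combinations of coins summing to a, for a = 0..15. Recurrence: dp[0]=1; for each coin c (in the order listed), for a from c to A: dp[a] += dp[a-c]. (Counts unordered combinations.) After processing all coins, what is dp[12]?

3

after  coin     0     1     2     3     4     5     6     7     8     9    10    11    12    13    14    15
          4     1     0     0     0     1     0     0     0     1     0     0     0     1     0     0     0
          5     1     0     0     0     1     1     0     0     1     1     1     0     1     1     1     1
          6     1     0     0     0     1     1     1     0     1     1     2     1     2     1     2     2
          7     1     0     0     0     1     1     1     1     1     1     2     2     3     2     3     3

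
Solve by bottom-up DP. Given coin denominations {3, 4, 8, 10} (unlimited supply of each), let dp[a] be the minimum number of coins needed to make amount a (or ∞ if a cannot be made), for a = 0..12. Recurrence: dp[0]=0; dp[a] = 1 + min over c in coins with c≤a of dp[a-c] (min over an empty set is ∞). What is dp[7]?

2

 a  0  1  2  3  4  5  6  7  8  9 10 11 12
dp  0  -  -  1  1  -  2  2  1  3  1  2  2
(- denotes ∞ / unreachable)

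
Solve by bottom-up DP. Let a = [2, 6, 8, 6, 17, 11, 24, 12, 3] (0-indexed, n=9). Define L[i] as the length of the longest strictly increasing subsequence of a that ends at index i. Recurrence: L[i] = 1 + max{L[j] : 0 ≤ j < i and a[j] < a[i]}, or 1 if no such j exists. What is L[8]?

2

   i    0    1    2    3    4    5    6    7    8
a[i]    2    6    8    6   17   11   24   12    3
L[i]    1    2    3    2    4    4    5    5    2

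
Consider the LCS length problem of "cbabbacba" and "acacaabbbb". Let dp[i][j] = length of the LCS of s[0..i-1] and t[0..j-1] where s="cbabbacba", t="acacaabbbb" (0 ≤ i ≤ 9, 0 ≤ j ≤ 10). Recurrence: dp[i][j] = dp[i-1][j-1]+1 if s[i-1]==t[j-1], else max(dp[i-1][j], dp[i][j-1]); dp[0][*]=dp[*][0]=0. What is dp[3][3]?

2

   ''  a  c  a  c  a  a  b  b  b  b
''  0  0  0  0  0  0  0  0  0  0  0
 c  0  0  1  1  1  1  1  1  1  1  1
 b  0  0  1  1  1  1  1  2  2  2  2
 a  0  1  1  2  2  2  2  2  2  2  2
 b  0  1  1  2  2  2  2  3  3  3  3
 b  0  1  1  2  2  2  2  3  4  4  4
 a  0  1  1  2  2  3  3  3  4  4  4
 c  0  1  2  2  3  3  3  3  4  4  4
 b  0  1  2  2  3  3  3  4  4  5  5
 a  0  1  2  3  3  4  4  4  4  5  5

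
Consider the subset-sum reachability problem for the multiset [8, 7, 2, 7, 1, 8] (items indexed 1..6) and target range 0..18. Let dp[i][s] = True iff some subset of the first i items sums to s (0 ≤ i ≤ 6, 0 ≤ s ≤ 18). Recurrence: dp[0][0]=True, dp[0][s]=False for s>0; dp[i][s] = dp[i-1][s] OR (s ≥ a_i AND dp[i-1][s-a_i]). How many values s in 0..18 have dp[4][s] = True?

10

i\s   0   1   2   3   4   5   6   7   8   9  10  11  12  13  14  15  16  17  18
  0   T   F   F   F   F   F   F   F   F   F   F   F   F   F   F   F   F   F   F
  1   T   F   F   F   F   F   F   F   T   F   F   F   F   F   F   F   F   F   F
  2   T   F   F   F   F   F   F   T   T   F   F   F   F   F   F   T   F   F   F
  3   T   F   T   F   F   F   F   T   T   T   T   F   F   F   F   T   F   T   F
  4   T   F   T   F   F   F   F   T   T   T   T   F   F   F   T   T   T   T   F
  5   T   T   T   T   F   F   F   T   T   T   T   T   F   F   T   T   T   T   T
  6   T   T   T   T   F   F   F   T   T   T   T   T   F   F   T   T   T   T   T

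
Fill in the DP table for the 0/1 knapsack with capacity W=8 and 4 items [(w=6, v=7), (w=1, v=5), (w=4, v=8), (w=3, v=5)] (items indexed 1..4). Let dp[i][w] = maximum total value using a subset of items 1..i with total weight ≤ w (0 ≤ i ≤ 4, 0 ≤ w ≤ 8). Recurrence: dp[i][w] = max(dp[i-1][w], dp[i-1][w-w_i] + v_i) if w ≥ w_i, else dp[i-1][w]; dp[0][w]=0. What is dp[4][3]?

5

i\w   0   1   2   3   4   5   6   7   8
  0   0   0   0   0   0   0   0   0   0
  1   0   0   0   0   0   0   7   7   7
  2   0   5   5   5   5   5   7  12  12
  3   0   5   5   5   8  13  13  13  13
  4   0   5   5   5  10  13  13  13  18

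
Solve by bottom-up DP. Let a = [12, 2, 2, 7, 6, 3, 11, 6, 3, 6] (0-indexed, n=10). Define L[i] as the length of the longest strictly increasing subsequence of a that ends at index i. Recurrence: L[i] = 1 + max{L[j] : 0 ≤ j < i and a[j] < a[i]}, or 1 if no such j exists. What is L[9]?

3

   i    0    1    2    3    4    5    6    7    8    9
a[i]   12    2    2    7    6    3   11    6    3    6
L[i]    1    1    1    2    2    2    3    3    2    3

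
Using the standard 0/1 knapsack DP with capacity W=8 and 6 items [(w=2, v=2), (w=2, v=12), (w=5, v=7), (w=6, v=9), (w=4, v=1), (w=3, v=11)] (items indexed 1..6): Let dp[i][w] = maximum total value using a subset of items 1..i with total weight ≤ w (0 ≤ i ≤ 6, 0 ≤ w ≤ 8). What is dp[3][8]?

19

i\w   0   1   2   3   4   5   6   7   8
  0   0   0   0   0   0   0   0   0   0
  1   0   0   2   2   2   2   2   2   2
  2   0   0  12  12  14  14  14  14  14
  3   0   0  12  12  14  14  14  19  19
  4   0   0  12  12  14  14  14  19  21
  5   0   0  12  12  14  14  14  19  21
  6   0   0  12  12  14  23  23  25  25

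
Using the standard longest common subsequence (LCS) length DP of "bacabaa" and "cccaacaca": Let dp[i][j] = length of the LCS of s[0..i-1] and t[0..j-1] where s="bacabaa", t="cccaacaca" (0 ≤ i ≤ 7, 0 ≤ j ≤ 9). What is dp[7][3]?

1

   ''  c  c  c  a  a  c  a  c  a
''  0  0  0  0  0  0  0  0  0  0
 b  0  0  0  0  0  0  0  0  0  0
 a  0  0  0  0  1  1  1  1  1  1
 c  0  1  1  1  1  1  2  2  2  2
 a  0  1  1  1  2  2  2  3  3  3
 b  0  1  1  1  2  2  2  3  3  3
 a  0  1  1  1  2  3  3  3  3  4
 a  0  1  1  1  2  3  3  4  4  4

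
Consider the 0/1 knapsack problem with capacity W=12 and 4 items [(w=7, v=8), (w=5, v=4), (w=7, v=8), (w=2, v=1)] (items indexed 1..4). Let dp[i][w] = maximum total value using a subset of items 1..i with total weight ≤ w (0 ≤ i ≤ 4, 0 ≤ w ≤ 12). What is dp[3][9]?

8

i\w   0   1   2   3   4   5   6   7   8   9  10  11  12
  0   0   0   0   0   0   0   0   0   0   0   0   0   0
  1   0   0   0   0   0   0   0   8   8   8   8   8   8
  2   0   0   0   0   0   4   4   8   8   8   8   8  12
  3   0   0   0   0   0   4   4   8   8   8   8   8  12
  4   0   0   1   1   1   4   4   8   8   9   9   9  12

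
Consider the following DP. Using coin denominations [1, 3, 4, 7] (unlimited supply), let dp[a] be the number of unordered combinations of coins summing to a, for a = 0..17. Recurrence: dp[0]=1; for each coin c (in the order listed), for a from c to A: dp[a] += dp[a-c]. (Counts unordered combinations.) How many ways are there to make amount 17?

after  coin     0     1     2     3     4     5     6     7     8     9    10    11    12    13    14    15    16    17
          1     1     1     1     1     1     1     1     1     1     1     1     1     1     1     1     1     1     1
          3     1     1     1     2     2     2     3     3     3     4     4     4     5     5     5     6     6     6
          4     1     1     1     2     3     3     4     5     6     7     8     9    11    12    13    15    17    18
          7     1     1     1     2     3     3     4     6     7     8    10    12    14    16    19    22    25    28

28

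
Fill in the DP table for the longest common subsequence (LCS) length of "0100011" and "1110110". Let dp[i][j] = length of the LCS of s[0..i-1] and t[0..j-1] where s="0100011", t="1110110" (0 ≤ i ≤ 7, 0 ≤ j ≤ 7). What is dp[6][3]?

2

   ''  1  1  1  0  1  1  0
''  0  0  0  0  0  0  0  0
 0  0  0  0  0  1  1  1  1
 1  0  1  1  1  1  2  2  2
 0  0  1  1  1  2  2  2  3
 0  0  1  1  1  2  2  2  3
 0  0  1  1  1  2  2  2  3
 1  0  1  2  2  2  3  3  3
 1  0  1  2  3  3  3  4  4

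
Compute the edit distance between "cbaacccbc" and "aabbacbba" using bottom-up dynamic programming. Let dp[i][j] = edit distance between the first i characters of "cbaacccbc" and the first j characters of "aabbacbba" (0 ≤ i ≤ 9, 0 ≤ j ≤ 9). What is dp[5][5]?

4

   ''  a  a  b  b  a  c  b  b  a
''  0  1  2  3  4  5  6  7  8  9
 c  1  1  2  3  4  5  5  6  7  8
 b  2  2  2  2  3  4  5  5  6  7
 a  3  2  2  3  3  3  4  5  6  6
 a  4  3  2  3  4  3  4  5  6  6
 c  5  4  3  3  4  4  3  4  5  6
 c  6  5  4  4  4  5  4  4  5  6
 c  7  6  5  5  5  5  5  5  5  6
 b  8  7  6  5  5  6  6  5  5  6
 c  9  8  7  6  6  6  6  6  6  6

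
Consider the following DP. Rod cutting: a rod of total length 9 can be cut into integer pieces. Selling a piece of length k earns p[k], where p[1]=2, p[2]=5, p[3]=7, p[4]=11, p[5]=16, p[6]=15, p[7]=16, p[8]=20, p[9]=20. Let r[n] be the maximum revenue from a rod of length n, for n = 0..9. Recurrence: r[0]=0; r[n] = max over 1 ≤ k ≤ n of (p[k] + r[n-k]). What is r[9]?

   n    0    1    2    3    4    5    6    7    8    9
r[n]    0    2    5    7   11   16   18   21   23   27

27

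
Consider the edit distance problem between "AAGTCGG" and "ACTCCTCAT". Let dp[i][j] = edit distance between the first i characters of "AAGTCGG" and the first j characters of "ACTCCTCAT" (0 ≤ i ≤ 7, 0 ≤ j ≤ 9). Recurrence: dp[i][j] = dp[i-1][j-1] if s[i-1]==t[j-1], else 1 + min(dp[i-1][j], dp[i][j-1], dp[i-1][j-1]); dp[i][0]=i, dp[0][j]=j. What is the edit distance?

   ''  A  C  T  C  C  T  C  A  T
''  0  1  2  3  4  5  6  7  8  9
 A  1  0  1  2  3  4  5  6  7  8
 A  2  1  1  2  3  4  5  6  6  7
 G  3  2  2  2  3  4  5  6  7  7
 T  4  3  3  2  3  4  4  5  6  7
 C  5  4  3  3  2  3  4  4  5  6
 G  6  5  4  4  3  3  4  5  5  6
 G  7  6  5  5  4  4  4  5  6  6

6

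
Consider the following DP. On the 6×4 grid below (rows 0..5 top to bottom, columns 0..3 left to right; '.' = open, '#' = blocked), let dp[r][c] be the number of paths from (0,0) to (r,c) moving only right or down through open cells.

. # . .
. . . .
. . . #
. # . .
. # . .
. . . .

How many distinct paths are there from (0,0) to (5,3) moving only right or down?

10

r\c   0   1   2   3
  0   1   0   0   0
  1   1   1   1   1
  2   1   2   3   0
  3   1   0   3   3
  4   1   0   3   6
  5   1   1   4  10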